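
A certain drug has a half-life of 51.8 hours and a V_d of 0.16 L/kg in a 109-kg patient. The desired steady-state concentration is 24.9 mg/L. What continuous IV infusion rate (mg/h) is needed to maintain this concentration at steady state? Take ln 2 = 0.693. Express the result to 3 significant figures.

5.81 mg/h

Total Vd = 0.16 × 109 = 17.44 L
CL = 0.693 × Vd / t½ = 0.693 × 17.44 / 51.8 = 0.2333 L/h
Infusion rate = CL × Css = 0.2333 × 24.9 = 5.809 mg/h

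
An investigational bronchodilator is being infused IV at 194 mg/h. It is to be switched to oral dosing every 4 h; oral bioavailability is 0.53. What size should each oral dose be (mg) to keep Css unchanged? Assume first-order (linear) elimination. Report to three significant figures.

To maintain the same Css, the systemic dosing rate must be unchanged: F·D/τ = infusion rate.
D = rate × τ / F = 194 × 4 / 0.53 = 1464 mg

1460 mg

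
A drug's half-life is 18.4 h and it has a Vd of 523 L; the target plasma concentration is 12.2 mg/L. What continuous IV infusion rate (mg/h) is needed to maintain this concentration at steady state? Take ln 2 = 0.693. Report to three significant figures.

CL = 0.693 × Vd / t½ = 0.693 × 523.0 / 18.4 = 19.70 L/h
Infusion rate = CL × Css = 19.70 × 12.2 = 240.3 mg/h

240 mg/h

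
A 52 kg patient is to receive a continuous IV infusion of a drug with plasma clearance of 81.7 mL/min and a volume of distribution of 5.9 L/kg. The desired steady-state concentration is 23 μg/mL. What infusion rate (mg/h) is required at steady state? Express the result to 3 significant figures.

113 mg/h

CL = 81.7 mL/min × 60/1000 = 4.902 L/h
R₀ = 4.902 × 23 = 112.7 mg/h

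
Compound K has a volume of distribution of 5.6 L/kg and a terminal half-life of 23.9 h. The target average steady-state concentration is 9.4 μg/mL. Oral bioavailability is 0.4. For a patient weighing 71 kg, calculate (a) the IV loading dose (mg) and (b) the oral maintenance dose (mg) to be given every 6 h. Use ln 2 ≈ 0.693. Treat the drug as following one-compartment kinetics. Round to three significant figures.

Total Vd = 5.6 × 71 = 397.6 L
LD = Vd × C = 397.6 × 9.4 = 3737 mg
CL = 0.693 × Vd / t½ = 0.693 × 397.6 / 23.9 = 11.53 L/h
D = CL × Css × τ / F = 11.53 × 9.4 × 6 / 0.4 = 1626 mg

(a) 3740 mg; (b) 1630 mg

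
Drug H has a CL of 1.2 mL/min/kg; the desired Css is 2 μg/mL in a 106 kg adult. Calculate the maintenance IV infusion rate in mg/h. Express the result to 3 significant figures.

15.3 mg/h

CL = 1.2 mL/min/kg × 106 kg = 127.2 mL/min = 127.2 × 60/1000 = 7.632 L/h
R₀ = 7.632 × 2 = 15.26 mg/h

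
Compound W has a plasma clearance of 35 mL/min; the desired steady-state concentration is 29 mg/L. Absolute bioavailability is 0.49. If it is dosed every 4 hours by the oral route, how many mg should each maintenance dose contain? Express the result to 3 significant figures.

CL = 35 mL/min × 60/1000 = 2.100 L/h
At steady state, dose per interval replaces the amount cleared in that interval: F·D/τ = CL·Css.
D = CL × Css × τ / F = 2.100 × 29 × 4 / 0.49 = 497.1 mg

497 mg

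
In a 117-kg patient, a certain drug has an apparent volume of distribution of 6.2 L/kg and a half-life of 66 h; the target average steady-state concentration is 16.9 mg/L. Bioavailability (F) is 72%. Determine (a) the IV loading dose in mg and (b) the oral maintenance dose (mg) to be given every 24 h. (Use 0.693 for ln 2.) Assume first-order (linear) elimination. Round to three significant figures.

(a) 12300 mg; (b) 4290 mg

Vd = 6.2 L/kg × 117 kg = 725.4 L
LD = Vd × C = 725.4 × 16.9 = 12260 mg
CL = 0.693 × Vd / t½ = 0.693 × 725.4 / 66 = 7.617 L/h
D = CL × Css × τ / F = 7.617 × 16.9 × 24 / 0.72 = 4291 mg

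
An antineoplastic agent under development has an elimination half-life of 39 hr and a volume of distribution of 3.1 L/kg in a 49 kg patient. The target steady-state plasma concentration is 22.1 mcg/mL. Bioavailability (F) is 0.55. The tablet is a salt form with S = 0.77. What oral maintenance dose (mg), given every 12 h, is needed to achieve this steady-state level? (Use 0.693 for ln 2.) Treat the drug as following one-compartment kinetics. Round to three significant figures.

1690 mg

Vd(total) = 49 kg × 3.1 L/kg = 151.9 L
k = 0.693/39 = 0.01777 h⁻¹, so CL = k·Vd = 0.01777 × 151.9 = 2.699 L/h
D = CL × Css × τ / F / S = 2.699 × 22.1 × 12 / 0.55 / 0.77 = 1690 mg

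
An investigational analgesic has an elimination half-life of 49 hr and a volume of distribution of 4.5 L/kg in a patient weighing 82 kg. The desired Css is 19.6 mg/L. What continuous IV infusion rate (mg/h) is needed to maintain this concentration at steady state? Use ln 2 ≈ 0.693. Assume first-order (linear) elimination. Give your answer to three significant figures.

102 mg/h

Vd = 4.5 L/kg × 82 kg = 369.0 L
k = 0.693/49 = 0.01414 h⁻¹, so CL = k·Vd = 0.01414 × 369.0 = 5.218 L/h
Infusion rate = CL × Css = 5.218 × 19.6 = 102.3 mg/h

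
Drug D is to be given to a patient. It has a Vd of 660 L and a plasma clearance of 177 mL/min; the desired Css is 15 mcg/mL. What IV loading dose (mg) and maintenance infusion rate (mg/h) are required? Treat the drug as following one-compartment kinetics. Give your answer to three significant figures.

(a) 9900 mg; (b) 159 mg/h

Loading: fill Vd to C_target → 660.0 L × 15 mg/L = 9900 mg
CL = 177 mL/min × 60/1000 = 10.62 L/h
Infusion rate = 10.62 L/h × 15 mg/L = 159.3 mg/h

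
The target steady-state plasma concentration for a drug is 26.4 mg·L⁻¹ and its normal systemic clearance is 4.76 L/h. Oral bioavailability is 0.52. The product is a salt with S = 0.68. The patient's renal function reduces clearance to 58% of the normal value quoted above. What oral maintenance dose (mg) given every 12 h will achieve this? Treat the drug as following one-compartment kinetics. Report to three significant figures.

Patient clearance = 0.58 × 4.760 = 2.761 L/h
D = CL × Css × τ / F / S = 2.761 × 26.4 × 12 / 0.52 / 0.68 = 2474 mg

2470 mg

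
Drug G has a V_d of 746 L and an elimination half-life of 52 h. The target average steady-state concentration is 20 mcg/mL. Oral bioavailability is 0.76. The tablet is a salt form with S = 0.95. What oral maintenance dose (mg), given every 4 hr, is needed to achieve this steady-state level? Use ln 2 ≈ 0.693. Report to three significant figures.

1100 mg

CL = 0.693 × Vd / t½ = 0.693 × 746.0 / 52 = 9.942 L/h
D = CL × Css × τ / F / S = 9.942 × 20 × 4 / 0.76 / 0.95 = 1102 mg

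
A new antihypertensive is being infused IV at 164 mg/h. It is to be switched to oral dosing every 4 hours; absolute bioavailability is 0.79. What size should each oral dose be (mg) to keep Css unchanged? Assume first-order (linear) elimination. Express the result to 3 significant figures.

830 mg

To maintain the same Css, the systemic dosing rate must be unchanged: F·D/τ = infusion rate.
D = rate × τ / F = 164 × 4 / 0.79 = 830.4 mg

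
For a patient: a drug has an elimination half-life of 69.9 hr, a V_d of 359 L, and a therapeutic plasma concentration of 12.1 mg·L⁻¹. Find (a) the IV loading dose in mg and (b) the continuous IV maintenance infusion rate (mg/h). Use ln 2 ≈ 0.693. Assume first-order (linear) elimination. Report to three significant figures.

(a) 4340 mg; (b) 43.1 mg/h

LD = Vd × C = 359.0 × 12.1 = 4344 mg
CL = 0.693 × Vd / t½ = 0.693 × 359.0 / 69.9 = 3.559 L/h
Infusion rate = CL × Css = 3.559 × 12.1 = 43.06 mg/h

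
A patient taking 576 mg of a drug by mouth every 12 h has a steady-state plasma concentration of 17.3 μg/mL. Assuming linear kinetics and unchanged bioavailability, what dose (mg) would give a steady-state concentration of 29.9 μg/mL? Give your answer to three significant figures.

For first-order elimination, Css ∝ F·D/(CL·τ); F and CL are unchanged, so Css ∝ D/τ.
D₂ = D₁ × (Css,target / Css,current) = 576 × 29.9/17.3 = 995.5 mg

996 mg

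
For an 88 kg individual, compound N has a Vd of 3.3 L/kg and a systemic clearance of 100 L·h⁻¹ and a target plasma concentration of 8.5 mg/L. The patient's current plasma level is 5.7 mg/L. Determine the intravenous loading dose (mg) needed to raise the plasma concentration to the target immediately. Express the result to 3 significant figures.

Vd(total) = 88 kg × 3.3 L/kg = 290.4 L
The loading dose fills Vd to the target concentration; clearance is irrelevant here.
Concentration deficit ΔC = 8.5 − 5.7 = 2.800 mg/L
LD = Vd × ΔC = 290.4 × 2.800 = 813.1 mg

813 mg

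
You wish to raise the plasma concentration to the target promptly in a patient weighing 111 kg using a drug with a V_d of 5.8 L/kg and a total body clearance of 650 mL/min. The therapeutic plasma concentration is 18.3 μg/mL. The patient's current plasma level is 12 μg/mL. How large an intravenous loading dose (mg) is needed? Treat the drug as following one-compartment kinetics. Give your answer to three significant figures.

Vd = 5.8 L/kg × 111 kg = 643.8 L
LD is governed by Vd — clearance does not enter the loading-dose calculation.
Concentration deficit ΔC = 18.3 − 12 = 6.300 mg/L
LD = Vd × ΔC = 643.8 × 6.300 = 4056 mg

4060 mg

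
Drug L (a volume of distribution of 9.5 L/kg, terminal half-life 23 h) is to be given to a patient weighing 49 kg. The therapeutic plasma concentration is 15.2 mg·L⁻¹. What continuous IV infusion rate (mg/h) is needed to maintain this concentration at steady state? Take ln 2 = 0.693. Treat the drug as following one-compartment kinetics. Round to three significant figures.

213 mg/h

Vd = 9.5 L/kg × 49 kg = 465.5 L
CL = ln 2 · Vd / t½ = 0.693 × 465.5 / 23 = 14.03 L/h
Infusion rate = CL × Css = 14.03 × 15.2 = 213.3 mg/h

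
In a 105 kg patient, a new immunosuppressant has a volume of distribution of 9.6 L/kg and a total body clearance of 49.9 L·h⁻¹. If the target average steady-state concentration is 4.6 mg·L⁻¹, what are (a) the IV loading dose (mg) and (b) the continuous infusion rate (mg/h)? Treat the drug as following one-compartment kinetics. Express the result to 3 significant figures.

(a) 4640 mg; (b) 230 mg/h

Total Vd = 9.6 × 105 = 1008 L
LD = Vd · C_target = 1008 × 4.6 = 4637 mg
Maintenance infusion rate = CL × Css = 49.90 × 4.6 = 229.5 mg/h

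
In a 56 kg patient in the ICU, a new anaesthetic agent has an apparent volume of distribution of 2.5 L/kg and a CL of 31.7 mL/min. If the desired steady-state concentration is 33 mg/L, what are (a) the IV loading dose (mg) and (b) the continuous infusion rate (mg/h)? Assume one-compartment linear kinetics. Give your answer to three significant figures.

Vd = 2.5 L/kg × 56 kg = 140.0 L
Loading dose = Vd × C = 140.0 × 33 = 4620 mg
CL = 31.7 mL/min = 31.7 × 0.06 = 1.902 L/h
Maintenance infusion rate = CL × Css = 1.902 × 33 = 62.77 mg/h

(a) 4620 mg; (b) 62.8 mg/h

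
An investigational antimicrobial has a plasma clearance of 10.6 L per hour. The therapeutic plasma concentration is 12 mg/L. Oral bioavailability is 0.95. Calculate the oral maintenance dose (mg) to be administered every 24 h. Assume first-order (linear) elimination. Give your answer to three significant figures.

At steady state, dose per interval replaces the amount cleared in that interval: F·D/τ = CL·Css.
D = CL × Css × τ / F = 10.60 × 12 × 24 / 0.95 = 3213 mg

3210 mg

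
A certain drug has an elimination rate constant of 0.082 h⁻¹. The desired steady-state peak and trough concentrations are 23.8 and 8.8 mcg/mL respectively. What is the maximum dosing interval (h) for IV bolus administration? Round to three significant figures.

12.1 h

Between IV bolus doses, concentration decays as C = C₀·e^(−kτ), so C_peak/C_trough = e^(kτ).
τ_max = ln(C_peak/C_trough) / k = ln(23.8/8.8) / 0.08200 = 0.9949 / 0.08200 = 12.13 h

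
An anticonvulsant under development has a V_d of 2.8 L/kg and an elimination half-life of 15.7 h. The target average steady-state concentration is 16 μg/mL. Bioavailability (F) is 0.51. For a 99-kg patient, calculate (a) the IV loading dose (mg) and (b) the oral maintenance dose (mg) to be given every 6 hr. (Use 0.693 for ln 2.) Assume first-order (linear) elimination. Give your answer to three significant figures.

(a) 4440 mg; (b) 2300 mg

Vd = 2.8 L/kg × 99 kg = 277.2 L
LD = Vd × C = 277.2 × 16 = 4435 mg
CL = 0.693 × Vd / t½ = 0.693 × 277.2 / 15.7 = 12.24 L/h
D = CL × Css × τ / F = 12.24 × 16 × 6 / 0.51 = 2304 mg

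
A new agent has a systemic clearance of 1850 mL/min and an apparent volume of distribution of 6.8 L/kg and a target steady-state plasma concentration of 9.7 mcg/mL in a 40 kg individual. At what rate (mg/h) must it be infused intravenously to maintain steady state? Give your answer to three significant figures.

1080 mg/h

CL = 1850 mL/min = 1850 × 0.06 = 111.0 L/h
Vd does not affect the maintenance rate; only clearance governs steady-state input.
Rate = CL × Css = 111.0 × 9.7 = 1077 mg/h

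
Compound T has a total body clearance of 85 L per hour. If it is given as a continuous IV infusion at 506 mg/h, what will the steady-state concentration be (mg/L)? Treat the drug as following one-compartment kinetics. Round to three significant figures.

Css = rate / CL = 506 / 85.00 = 5.953 mg/L

5.95 mg/L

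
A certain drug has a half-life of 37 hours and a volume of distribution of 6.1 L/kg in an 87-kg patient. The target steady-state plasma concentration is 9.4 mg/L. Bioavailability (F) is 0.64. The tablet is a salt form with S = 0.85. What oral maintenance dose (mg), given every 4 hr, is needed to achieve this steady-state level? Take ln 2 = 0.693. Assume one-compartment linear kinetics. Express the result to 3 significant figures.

Vd(total) = 87 kg × 6.1 L/kg = 530.7 L
k = 0.693/37 = 0.01873 h⁻¹, so CL = k·Vd = 0.01873 × 530.7 = 9.940 L/h
D = CL × Css × τ / F / S = 9.940 × 9.4 × 4 / 0.64 / 0.85 = 687.0 mg

687 mg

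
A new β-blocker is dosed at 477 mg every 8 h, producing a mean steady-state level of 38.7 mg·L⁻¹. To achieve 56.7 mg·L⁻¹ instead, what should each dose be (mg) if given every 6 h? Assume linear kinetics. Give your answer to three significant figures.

With linear kinetics, Css is proportional to dose rate (D/τ) at fixed clearance.
D₂ = D₁ × (Css,target / Css,current) × (τ₂/τ₁) = 477 × (56.7/38.7) × (6/8) = 524.1 mg

524 mg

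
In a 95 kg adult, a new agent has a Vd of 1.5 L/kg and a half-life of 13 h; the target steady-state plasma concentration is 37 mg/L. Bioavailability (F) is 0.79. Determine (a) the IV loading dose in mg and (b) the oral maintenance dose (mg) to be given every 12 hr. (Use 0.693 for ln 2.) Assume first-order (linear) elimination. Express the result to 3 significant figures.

Vd(total) = 95 kg × 1.5 L/kg = 142.5 L
LD = Vd × C = 142.5 × 37 = 5273 mg
CL = 0.693 × Vd / t½ = 0.693 × 142.5 / 13 = 7.596 L/h
D = CL × Css × τ / F = 7.596 × 37 × 12 / 0.79 = 4269 mg

(a) 5270 mg; (b) 4270 mg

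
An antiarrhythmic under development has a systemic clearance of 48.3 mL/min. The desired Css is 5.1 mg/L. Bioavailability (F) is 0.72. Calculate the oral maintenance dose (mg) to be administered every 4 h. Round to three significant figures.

CL = 48.3 mL/min × 60/1000 = 2.898 L/h
At steady state, dose per interval replaces the amount cleared in that interval: F·D/τ = CL·Css.
D = CL × Css × τ / F = 2.898 × 5.1 × 4 / 0.72 = 82.11 mg

82.1 mg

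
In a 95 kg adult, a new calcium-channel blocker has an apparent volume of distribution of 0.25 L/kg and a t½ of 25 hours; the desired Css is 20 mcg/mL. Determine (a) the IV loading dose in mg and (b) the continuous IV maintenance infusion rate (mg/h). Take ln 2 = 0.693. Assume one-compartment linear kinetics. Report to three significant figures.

Total Vd = 0.25 × 95 = 23.75 L
LD = Vd × C = 23.75 × 20 = 475.0 mg
CL = 0.693 × Vd / t½ = 0.693 × 23.75 / 25 = 0.6584 L/h
Infusion rate = CL × Css = 0.6584 × 20 = 13.17 mg/h

(a) 475 mg; (b) 13.2 mg/h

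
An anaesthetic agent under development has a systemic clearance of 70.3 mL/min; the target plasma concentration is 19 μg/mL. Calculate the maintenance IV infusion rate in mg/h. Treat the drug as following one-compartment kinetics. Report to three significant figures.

80.1 mg/h

CL = 70.3 mL/min × 60/1000 = 4.218 L/h
Rate = CL × Css = 4.218 × 19 = 80.14 mg/h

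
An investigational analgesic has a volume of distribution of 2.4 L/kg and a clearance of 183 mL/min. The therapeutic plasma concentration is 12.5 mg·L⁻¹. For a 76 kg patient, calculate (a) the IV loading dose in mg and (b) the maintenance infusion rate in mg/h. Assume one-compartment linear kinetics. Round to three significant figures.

(a) 2280 mg; (b) 137 mg/h

Vd(total) = 76 kg × 2.4 L/kg = 182.4 L
Loading: fill Vd to C_target → 182.4 L × 12.5 mg/L = 2280 mg
CL = 183 mL/min × 60/1000 = 10.98 L/h
Infusion rate = 10.98 L/h × 12.5 mg/L = 137.3 mg/h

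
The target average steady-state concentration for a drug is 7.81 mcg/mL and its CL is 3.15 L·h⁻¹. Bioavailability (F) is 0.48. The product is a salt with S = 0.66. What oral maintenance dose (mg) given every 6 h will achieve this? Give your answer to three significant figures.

At steady state, dose per interval replaces the amount cleared in that interval: F·S·D/τ = CL·Css.
D = CL × Css × τ / F / S = 3.150 × 7.81 × 6 / 0.48 / 0.66 = 465.9 mg

466 mg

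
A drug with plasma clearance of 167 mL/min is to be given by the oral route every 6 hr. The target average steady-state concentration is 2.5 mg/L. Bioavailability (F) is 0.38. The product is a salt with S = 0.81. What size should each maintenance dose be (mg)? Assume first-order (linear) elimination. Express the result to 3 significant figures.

488 mg

CL = 167 mL/min = 167 × 0.06 = 10.02 L/h
D = CL × Css × τ / F / S = 10.02 × 2.5 × 6 / 0.38 / 0.81 = 488.3 mg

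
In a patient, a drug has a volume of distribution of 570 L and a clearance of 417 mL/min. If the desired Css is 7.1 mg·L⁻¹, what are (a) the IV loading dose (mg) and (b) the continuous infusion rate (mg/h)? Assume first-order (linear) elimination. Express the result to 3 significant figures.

Loading dose = Vd × C = 570.0 × 7.1 = 4047 mg
Convert clearance: 417 mL/min × 60 min/h ÷ 1000 mL/L = 25.02 L/h
Maintenance infusion rate = CL × Css = 25.02 × 7.1 = 177.6 mg/h

(a) 4050 mg; (b) 178 mg/h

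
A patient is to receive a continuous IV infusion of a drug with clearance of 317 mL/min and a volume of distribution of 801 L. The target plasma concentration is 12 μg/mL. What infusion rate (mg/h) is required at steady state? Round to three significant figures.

228 mg/h

Convert clearance: 317 mL/min × 60 min/h ÷ 1000 mL/L = 19.02 L/h
Maintenance depends on clearance, not Vd — rate in must match rate out.
R₀ = 19.02 × 12 = 228.2 mg/h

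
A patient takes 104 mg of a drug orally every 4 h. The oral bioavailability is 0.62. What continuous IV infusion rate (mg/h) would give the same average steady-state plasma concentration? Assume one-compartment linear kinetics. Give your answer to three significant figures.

16.1 mg/h

Equivalent systemic input: infusion rate = F·D/τ.
Rate = 0.62 × 104 / 4 = 16.12 mg/h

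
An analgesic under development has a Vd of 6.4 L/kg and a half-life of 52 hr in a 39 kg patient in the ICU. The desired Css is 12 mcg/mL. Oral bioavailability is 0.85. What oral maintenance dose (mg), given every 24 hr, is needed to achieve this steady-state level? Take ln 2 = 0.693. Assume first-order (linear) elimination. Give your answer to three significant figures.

1130 mg

Vd(total) = 39 kg × 6.4 L/kg = 249.6 L
CL = ln 2 · Vd / t½ = 0.693 × 249.6 / 52 = 3.326 L/h
D = CL × Css × τ / F = 3.326 × 12 × 24 / 0.85 = 1127 mg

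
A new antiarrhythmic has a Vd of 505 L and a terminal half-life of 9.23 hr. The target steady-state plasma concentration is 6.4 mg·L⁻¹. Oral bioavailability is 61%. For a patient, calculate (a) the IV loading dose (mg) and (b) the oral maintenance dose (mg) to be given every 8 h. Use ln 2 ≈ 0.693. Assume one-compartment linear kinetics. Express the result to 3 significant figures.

LD = Vd × C = 505.0 × 6.4 = 3232 mg
CL = 0.693 × Vd / t½ = 0.693 × 505.0 / 9.23 = 37.92 L/h
D = CL × Css × τ / F = 37.92 × 6.4 × 8 / 0.61 = 3183 mg

(a) 3230 mg; (b) 3180 mg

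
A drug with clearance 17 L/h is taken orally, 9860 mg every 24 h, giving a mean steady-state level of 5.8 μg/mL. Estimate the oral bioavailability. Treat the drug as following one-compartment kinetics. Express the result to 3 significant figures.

0.240

F·D/τ = CL·Css at steady state → F = CL·Css·τ / D.
F = 17 × 5.8 × 24 / 9860 = 0.240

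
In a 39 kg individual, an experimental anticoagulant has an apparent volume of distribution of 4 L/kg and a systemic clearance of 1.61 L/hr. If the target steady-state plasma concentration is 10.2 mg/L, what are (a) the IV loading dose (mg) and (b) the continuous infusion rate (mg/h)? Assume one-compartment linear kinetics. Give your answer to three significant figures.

Vd(total) = 39 kg × 4 L/kg = 156.0 L
Loading: fill Vd to C_target → 156.0 L × 10.2 mg/L = 1591 mg
Maintenance: replace elimination → rate = CL × Css = 1.610 × 10.2 = 16.42 mg/h

(a) 1590 mg; (b) 16.4 mg/h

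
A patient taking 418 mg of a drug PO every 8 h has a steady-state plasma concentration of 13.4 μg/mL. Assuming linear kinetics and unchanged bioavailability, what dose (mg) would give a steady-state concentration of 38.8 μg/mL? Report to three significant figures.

For first-order elimination, Css ∝ F·D/(CL·τ); F and CL are unchanged, so Css ∝ D/τ.
D₂ = D₁ × (Css,target / Css,current) = 418 × 38.8/13.4 = 1210 mg

1210 mg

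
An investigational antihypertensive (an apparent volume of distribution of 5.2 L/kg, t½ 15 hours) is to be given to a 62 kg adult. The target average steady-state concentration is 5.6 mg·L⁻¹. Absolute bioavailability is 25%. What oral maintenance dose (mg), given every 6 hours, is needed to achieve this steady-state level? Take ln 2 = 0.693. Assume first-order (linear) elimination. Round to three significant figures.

2000 mg

Vd(total) = 62 kg × 5.2 L/kg = 322.4 L
CL = ln 2 · Vd / t½ = 0.693 × 322.4 / 15 = 14.89 L/h
D = CL × Css × τ / F = 14.89 × 5.6 × 6 / 0.25 = 2001 mg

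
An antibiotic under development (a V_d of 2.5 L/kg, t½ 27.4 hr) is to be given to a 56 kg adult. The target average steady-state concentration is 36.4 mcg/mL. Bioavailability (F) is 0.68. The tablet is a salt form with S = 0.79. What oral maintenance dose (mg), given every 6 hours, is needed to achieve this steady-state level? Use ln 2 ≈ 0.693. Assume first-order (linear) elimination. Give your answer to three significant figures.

Total Vd = 2.5 × 56 = 140.0 L
CL = 0.693 × Vd / t½ = 0.693 × 140.0 / 27.4 = 3.541 L/h
D = CL × Css × τ / F / S = 3.541 × 36.4 × 6 / 0.68 / 0.79 = 1440 mg

1440 mg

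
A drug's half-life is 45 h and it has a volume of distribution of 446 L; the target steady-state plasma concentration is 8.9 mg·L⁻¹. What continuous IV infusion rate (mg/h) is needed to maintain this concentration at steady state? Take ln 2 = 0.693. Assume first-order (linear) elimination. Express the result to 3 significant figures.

CL = ln 2 · Vd / t½ = 0.693 × 446.0 / 45 = 6.868 L/h
Infusion rate = CL × Css = 6.868 × 8.9 = 61.13 mg/h

61.1 mg/h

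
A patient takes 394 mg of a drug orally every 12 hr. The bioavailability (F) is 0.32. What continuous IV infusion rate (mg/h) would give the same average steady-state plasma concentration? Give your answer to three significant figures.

Equivalent systemic input: infusion rate = F·D/τ.
Rate = 0.32 × 394 / 12 = 10.51 mg/h

10.5 mg/h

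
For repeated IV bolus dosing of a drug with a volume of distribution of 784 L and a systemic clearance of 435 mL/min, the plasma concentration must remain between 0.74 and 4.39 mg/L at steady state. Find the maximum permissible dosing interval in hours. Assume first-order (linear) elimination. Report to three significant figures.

CL = 435 mL/min × 60/1000 = 26.10 L/h
k = CL / Vd = 26.10 / 784.0 = 0.03329 h⁻¹
Between IV bolus doses, concentration decays as C = C₀·e^(−kτ), so C_peak/C_trough = e^(kτ).
τ_max = ln(C_peak/C_trough) / k = ln(4.39/0.74) / 0.03329 = 1.780 / 0.03329 = 53.47 h

53.5 h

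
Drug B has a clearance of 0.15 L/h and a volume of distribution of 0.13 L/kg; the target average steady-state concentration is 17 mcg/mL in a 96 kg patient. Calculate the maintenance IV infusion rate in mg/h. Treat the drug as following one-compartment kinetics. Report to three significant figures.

At steady state, infusion rate equals elimination rate: rate in = CL × Css.
R₀ = 0.1500 × 17 = 2.550 mg/h

2.55 mg/h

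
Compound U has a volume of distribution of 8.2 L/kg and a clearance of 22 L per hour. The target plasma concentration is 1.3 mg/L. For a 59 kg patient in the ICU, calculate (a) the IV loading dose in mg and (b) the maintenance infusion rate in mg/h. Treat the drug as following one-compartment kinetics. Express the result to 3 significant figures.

Total Vd = 8.2 × 59 = 483.8 L
Loading: fill Vd to C_target → 483.8 L × 1.3 mg/L = 628.9 mg
Maintenance: replace elimination → rate = CL × Css = 22.00 × 1.3 = 28.60 mg/h

(a) 629 mg; (b) 28.6 mg/h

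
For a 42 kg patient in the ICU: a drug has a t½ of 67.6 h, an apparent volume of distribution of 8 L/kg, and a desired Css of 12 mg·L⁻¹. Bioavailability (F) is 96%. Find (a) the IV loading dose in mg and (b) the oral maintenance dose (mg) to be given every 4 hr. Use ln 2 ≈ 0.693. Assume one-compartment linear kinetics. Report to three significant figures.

Vd(total) = 42 kg × 8 L/kg = 336.0 L
LD = Vd × C = 336.0 × 12 = 4032 mg
CL = 0.693 × Vd / t½ = 0.693 × 336.0 / 67.6 = 3.444 L/h
D = CL × Css × τ / F = 3.444 × 12 × 4 / 0.96 = 172.2 mg

(a) 4030 mg; (b) 172 mg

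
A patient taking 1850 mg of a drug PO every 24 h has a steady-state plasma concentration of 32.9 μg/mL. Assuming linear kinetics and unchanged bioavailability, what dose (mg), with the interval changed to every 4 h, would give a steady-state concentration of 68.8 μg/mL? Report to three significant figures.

For first-order elimination, Css ∝ F·D/(CL·τ); F and CL are unchanged, so Css ∝ D/τ.
D₂ = D₁ × (Css,target / Css,current) × (τ₂/τ₁) = 1850 × (68.8/32.9) × (4/24) = 644.8 mg

645 mg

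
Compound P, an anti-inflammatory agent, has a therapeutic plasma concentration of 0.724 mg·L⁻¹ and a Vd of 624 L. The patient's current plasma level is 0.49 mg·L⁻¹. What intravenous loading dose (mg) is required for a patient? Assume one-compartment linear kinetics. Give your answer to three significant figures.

146 mg

Concentration deficit ΔC = 0.724 − 0.49 = 0.2340 mg/L
LD = Vd × ΔC = 624.0 × 0.2340 = 146.0 mg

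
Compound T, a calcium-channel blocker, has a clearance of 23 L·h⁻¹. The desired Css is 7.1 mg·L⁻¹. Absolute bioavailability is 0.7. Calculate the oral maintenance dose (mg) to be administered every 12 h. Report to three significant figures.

2800 mg

At steady state, dose per interval replaces the amount cleared in that interval: F·D/τ = CL·Css.
D = CL × Css × τ / F = 23.00 × 7.1 × 12 / 0.7 = 2799 mg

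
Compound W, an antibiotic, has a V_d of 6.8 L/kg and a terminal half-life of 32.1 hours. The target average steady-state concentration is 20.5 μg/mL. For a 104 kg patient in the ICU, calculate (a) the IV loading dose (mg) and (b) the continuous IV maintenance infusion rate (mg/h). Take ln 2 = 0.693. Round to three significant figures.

Total Vd = 6.8 × 104 = 707.2 L
LD = Vd × C = 707.2 × 20.5 = 14500 mg
CL = 0.693 × Vd / t½ = 0.693 × 707.2 / 32.1 = 15.27 L/h
Infusion rate = CL × Css = 15.27 × 20.5 = 313.0 mg/h

(a) 14500 mg; (b) 313 mg/h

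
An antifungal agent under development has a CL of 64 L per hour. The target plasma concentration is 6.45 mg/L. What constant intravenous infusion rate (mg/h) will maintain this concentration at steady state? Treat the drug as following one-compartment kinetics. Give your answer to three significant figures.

At steady state, infusion rate equals elimination rate: rate in = CL × Css.
R₀ = 64.00 × 6.45 = 412.8 mg/h

413 mg/h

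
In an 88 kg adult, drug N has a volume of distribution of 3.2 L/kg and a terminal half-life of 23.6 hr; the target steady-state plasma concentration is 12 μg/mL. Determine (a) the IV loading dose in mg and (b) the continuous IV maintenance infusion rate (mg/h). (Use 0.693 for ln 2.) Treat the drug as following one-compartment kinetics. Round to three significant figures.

Vd = 3.2 L/kg × 88 kg = 281.6 L
LD = Vd × C = 281.6 × 12 = 3379 mg
CL = 0.693 × Vd / t½ = 0.693 × 281.6 / 23.6 = 8.269 L/h
Infusion rate = CL × Css = 8.269 × 12 = 99.23 mg/h

(a) 3380 mg; (b) 99.2 mg/h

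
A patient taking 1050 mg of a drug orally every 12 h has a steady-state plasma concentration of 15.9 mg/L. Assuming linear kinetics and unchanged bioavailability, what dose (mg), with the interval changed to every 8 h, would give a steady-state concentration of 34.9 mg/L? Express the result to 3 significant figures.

For first-order elimination, Css ∝ F·D/(CL·τ); F and CL are unchanged, so Css ∝ D/τ.
D₂ = D₁ × (Css,target / Css,current) × (τ₂/τ₁) = 1050 × (34.9/15.9) × (8/12) = 1536 mg

1540 mg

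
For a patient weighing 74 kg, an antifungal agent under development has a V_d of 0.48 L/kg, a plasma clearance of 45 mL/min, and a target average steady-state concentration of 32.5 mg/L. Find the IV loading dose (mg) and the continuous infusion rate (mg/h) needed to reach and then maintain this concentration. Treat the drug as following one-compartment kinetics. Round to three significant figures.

(a) 1150 mg; (b) 87.8 mg/h

Total Vd = 0.48 × 74 = 35.52 L
Loading dose = Vd × C = 35.52 × 32.5 = 1154 mg
CL = 45 mL/min = 45 × 0.06 = 2.700 L/h
Maintenance infusion rate = CL × Css = 2.700 × 32.5 = 87.75 mg/h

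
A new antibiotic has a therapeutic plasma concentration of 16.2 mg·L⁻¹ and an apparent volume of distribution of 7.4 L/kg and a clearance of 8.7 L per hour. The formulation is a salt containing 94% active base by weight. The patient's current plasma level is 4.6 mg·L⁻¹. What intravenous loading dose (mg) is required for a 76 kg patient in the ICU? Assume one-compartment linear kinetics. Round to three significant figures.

6940 mg

Total Vd = 7.4 × 76 = 562.4 L
Concentration deficit ΔC = 16.2 − 4.6 = 11.60 mg/L
LD = Vd × ΔC / S = 562.4 × 11.60 / 0.94 = 6940 mg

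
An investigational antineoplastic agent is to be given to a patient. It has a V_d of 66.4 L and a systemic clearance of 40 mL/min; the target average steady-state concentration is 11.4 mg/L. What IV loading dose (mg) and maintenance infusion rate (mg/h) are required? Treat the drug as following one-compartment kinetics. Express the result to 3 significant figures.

(a) 757 mg; (b) 27.4 mg/h

LD = Vd · C_target = 66.40 × 11.4 = 757.0 mg
CL = 40 mL/min = 40 × 0.06 = 2.400 L/h
Maintenance infusion rate = CL × Css = 2.400 × 11.4 = 27.36 mg/h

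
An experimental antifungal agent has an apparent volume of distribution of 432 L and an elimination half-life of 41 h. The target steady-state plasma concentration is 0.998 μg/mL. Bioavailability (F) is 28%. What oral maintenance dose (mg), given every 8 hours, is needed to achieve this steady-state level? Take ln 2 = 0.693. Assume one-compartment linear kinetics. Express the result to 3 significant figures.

208 mg

k = 0.693/41 = 0.01690 h⁻¹, so CL = k·Vd = 0.01690 × 432.0 = 7.301 L/h
D = CL × Css × τ / F = 7.301 × 0.998 × 8 / 0.28 = 208.2 mg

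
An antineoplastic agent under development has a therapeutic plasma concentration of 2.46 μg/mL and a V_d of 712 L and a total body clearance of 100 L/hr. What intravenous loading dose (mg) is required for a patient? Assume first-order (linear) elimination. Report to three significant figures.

LD = Vd × C = 712.0 × 2.460 = 1752 mg

1750 mg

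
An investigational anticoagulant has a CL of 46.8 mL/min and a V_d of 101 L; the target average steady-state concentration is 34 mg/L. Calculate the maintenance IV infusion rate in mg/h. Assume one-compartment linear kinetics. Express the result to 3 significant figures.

CL = 46.8 mL/min × 60/1000 = 2.808 L/h
Infusion rate = CL · Css = 2.808 L/h × 34 mg/L = 95.47 mg/h

95.5 mg/h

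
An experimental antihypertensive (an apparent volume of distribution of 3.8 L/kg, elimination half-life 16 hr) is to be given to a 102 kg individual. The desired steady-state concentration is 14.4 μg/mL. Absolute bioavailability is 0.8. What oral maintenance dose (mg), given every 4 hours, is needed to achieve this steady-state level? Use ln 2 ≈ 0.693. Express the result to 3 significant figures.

Vd = 3.8 L/kg × 102 kg = 387.6 L
CL = 0.693 × Vd / t½ = 0.693 × 387.6 / 16 = 16.79 L/h
D = CL × Css × τ / F = 16.79 × 14.4 × 4 / 0.8 = 1209 mg

1210 mg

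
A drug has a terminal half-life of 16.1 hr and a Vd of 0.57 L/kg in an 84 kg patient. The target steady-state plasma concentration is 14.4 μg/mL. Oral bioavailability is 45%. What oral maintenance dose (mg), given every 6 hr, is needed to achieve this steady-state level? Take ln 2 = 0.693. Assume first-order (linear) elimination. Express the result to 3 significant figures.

396 mg

Total Vd = 0.57 × 84 = 47.88 L
CL = ln 2 · Vd / t½ = 0.693 × 47.88 / 16.1 = 2.061 L/h
D = CL × Css × τ / F = 2.061 × 14.4 × 6 / 0.45 = 395.7 mg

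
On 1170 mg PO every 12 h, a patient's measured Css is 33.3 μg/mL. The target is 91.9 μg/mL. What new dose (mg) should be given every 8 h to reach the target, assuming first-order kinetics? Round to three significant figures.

For first-order elimination, Css ∝ F·D/(CL·τ); F and CL are unchanged, so Css ∝ D/τ.
D₂ = D₁ × (Css,target / Css,current) × (τ₂/τ₁) = 1170 × (91.9/33.3) × (8/12) = 2153 mg

2150 mg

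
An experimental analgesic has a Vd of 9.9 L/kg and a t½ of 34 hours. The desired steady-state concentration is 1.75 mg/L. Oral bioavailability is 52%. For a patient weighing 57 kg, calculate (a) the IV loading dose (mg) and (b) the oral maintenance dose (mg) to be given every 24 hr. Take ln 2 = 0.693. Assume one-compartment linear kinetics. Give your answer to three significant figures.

(a) 988 mg; (b) 929 mg

Total Vd = 9.9 × 57 = 564.3 L
LD = Vd × C = 564.3 × 1.75 = 987.5 mg
CL = 0.693 × Vd / t½ = 0.693 × 564.3 / 34 = 11.50 L/h
D = CL × Css × τ / F = 11.50 × 1.75 × 24 / 0.52 = 928.8 mg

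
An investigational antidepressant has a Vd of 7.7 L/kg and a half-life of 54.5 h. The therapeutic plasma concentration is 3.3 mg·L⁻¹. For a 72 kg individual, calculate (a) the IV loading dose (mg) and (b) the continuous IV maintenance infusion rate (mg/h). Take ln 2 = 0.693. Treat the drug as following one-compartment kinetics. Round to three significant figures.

Vd(total) = 72 kg × 7.7 L/kg = 554.4 L
LD = Vd × C = 554.4 × 3.3 = 1830 mg
CL = 0.693 × Vd / t½ = 0.693 × 554.4 / 54.5 = 7.050 L/h
Infusion rate = CL × Css = 7.050 × 3.3 = 23.27 mg/h

(a) 1830 mg; (b) 23.3 mg/h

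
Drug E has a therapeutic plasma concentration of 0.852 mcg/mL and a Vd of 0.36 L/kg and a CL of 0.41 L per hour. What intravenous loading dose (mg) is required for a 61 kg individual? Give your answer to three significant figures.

18.7 mg

Total Vd = 0.36 × 61 = 21.96 L
LD = Vd × C = 21.96 × 0.8520 = 18.71 mg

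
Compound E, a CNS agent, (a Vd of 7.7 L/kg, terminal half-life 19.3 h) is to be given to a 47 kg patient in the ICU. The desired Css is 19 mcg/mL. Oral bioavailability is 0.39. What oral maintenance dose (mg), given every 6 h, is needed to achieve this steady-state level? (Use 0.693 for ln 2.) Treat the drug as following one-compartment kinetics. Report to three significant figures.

3800 mg

Total Vd = 7.7 × 47 = 361.9 L
CL = ln 2 · Vd / t½ = 0.693 × 361.9 / 19.3 = 12.99 L/h
D = CL × Css × τ / F = 12.99 × 19 × 6 / 0.39 = 3797 mg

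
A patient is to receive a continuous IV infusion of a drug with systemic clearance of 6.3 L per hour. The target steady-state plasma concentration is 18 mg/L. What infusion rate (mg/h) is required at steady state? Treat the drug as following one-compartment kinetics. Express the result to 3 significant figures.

113 mg/h

Rate = CL × Css = 6.300 × 18 = 113.4 mg/h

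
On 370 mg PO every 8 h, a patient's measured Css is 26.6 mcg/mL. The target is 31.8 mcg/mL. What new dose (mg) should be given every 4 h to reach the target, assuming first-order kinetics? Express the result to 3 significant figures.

221 mg

With linear kinetics, Css is proportional to dose rate (D/τ) at fixed clearance.
D₂ = D₁ × (Css,target / Css,current) × (τ₂/τ₁) = 370 × (31.8/26.6) × (4/8) = 221.2 mg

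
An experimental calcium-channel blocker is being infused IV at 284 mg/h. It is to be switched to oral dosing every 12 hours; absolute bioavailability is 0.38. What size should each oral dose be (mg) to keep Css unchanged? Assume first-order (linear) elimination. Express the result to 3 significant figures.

To maintain the same Css, the systemic dosing rate must be unchanged: F·D/τ = infusion rate.
D = rate × τ / F = 284 × 12 / 0.38 = 8968 mg

8970 mg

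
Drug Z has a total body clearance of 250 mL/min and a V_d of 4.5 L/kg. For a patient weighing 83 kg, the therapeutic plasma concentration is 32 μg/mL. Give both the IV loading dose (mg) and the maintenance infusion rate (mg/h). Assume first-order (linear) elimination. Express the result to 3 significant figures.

(a) 12000 mg; (b) 480 mg/h

Vd(total) = 83 kg × 4.5 L/kg = 373.5 L
Loading: fill Vd to C_target → 373.5 L × 32 mg/L = 11950 mg
CL = 250 mL/min = 250 × 0.06 = 15.00 L/h
Maintenance infusion rate = CL × Css = 15.00 × 32 = 480.0 mg/h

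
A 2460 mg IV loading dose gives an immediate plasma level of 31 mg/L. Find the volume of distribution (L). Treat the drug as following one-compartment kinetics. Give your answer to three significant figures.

79.4 L

Immediately after an IV bolus, C₀ = Dose / Vd, so Vd = Dose / C₀.
Vd = 2460 / 31 = 79.35 L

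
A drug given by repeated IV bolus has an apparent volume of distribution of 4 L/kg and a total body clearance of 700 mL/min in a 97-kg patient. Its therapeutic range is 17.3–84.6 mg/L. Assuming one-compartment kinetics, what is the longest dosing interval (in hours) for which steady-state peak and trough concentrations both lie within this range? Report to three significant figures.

14.7 h

Total Vd = 4 × 97 = 388.0 L
CL = 700 mL/min = 700 × 0.06 = 42.00 L/h
k = CL / Vd = 42.00 / 388.0 = 0.1082 h⁻¹
Between IV bolus doses, concentration decays as C = C₀·e^(−kτ), so C_peak/C_trough = e^(kτ).
τ_max = ln(C_peak/C_trough) / k = ln(84.6/17.3) / 0.1082 = 1.587 / 0.1082 = 14.67 h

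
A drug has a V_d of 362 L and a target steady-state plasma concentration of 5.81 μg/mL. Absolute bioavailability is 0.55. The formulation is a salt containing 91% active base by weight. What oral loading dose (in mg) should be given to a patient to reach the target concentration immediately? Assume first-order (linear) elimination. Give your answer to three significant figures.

The loading dose fills Vd to the target concentration.
LD = Vd × C / F / S = 362.0 × 5.810 / 0.55 / 0.91 = 4202 mg

4200 mg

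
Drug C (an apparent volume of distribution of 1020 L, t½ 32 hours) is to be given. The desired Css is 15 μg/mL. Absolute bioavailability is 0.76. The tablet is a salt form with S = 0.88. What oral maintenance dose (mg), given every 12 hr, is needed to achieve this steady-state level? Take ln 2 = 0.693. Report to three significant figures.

5950 mg

CL = 0.693 × Vd / t½ = 0.693 × 1020 / 32 = 22.09 L/h
D = CL × Css × τ / F / S = 22.09 × 15 × 12 / 0.76 / 0.88 = 5945 mg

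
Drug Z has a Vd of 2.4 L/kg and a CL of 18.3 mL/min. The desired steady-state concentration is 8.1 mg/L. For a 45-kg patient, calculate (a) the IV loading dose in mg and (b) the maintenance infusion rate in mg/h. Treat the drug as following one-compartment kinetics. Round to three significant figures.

Vd(total) = 45 kg × 2.4 L/kg = 108.0 L
Loading: fill Vd to C_target → 108.0 L × 8.1 mg/L = 874.8 mg
CL = 18.3 mL/min = 18.3 × 0.06 = 1.098 L/h
Maintenance: replace elimination → rate = CL × Css = 1.098 × 8.1 = 8.894 mg/h

(a) 875 mg; (b) 8.89 mg/h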